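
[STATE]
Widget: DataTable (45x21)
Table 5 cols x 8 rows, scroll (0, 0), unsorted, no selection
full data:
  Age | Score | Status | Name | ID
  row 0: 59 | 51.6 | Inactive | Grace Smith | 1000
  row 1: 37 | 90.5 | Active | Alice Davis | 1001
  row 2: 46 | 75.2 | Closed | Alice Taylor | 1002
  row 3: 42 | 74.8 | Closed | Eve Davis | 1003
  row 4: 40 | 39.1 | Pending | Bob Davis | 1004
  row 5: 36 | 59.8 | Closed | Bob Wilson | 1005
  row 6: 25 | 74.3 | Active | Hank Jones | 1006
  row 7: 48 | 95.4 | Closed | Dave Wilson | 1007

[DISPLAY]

Age│Score│Status  │Name        │ID           
───┼─────┼────────┼────────────┼────         
59 │51.6 │Inactive│Grace Smith │1000         
37 │90.5 │Active  │Alice Davis │1001         
46 │75.2 │Closed  │Alice Taylor│1002         
42 │74.8 │Closed  │Eve Davis   │1003         
40 │39.1 │Pending │Bob Davis   │1004         
36 │59.8 │Closed  │Bob Wilson  │1005         
25 │74.3 │Active  │Hank Jones  │1006         
48 │95.4 │Closed  │Dave Wilson │1007         
                                             
                                             
                                             
                                             
                                             
                                             
                                             
                                             
                                             
                                             
                                             


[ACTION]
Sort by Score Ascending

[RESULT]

Age│Scor▲│Status  │Name        │ID           
───┼─────┼────────┼────────────┼────         
40 │39.1 │Pending │Bob Davis   │1004         
59 │51.6 │Inactive│Grace Smith │1000         
36 │59.8 │Closed  │Bob Wilson  │1005         
25 │74.3 │Active  │Hank Jones  │1006         
42 │74.8 │Closed  │Eve Davis   │1003         
46 │75.2 │Closed  │Alice Taylor│1002         
37 │90.5 │Active  │Alice Davis │1001         
48 │95.4 │Closed  │Dave Wilson │1007         
                                             
                                             
                                             
                                             
                                             
                                             
                                             
                                             
                                             
                                             
                                             


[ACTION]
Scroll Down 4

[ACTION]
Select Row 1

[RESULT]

Age│Scor▲│Status  │Name        │ID           
───┼─────┼────────┼────────────┼────         
40 │39.1 │Pending │Bob Davis   │1004         
>9 │51.6 │Inactive│Grace Smith │1000         
36 │59.8 │Closed  │Bob Wilson  │1005         
25 │74.3 │Active  │Hank Jones  │1006         
42 │74.8 │Closed  │Eve Davis   │1003         
46 │75.2 │Closed  │Alice Taylor│1002         
37 │90.5 │Active  │Alice Davis │1001         
48 │95.4 │Closed  │Dave Wilson │1007         
                                             
                                             
                                             
                                             
                                             
                                             
                                             
                                             
                                             
                                             
                                             


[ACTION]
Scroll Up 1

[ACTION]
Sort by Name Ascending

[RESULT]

Age│Score│Status  │Name       ▲│ID           
───┼─────┼────────┼────────────┼────         
37 │90.5 │Active  │Alice Davis │1001         
>6 │75.2 │Closed  │Alice Taylor│1002         
40 │39.1 │Pending │Bob Davis   │1004         
36 │59.8 │Closed  │Bob Wilson  │1005         
48 │95.4 │Closed  │Dave Wilson │1007         
42 │74.8 │Closed  │Eve Davis   │1003         
59 │51.6 │Inactive│Grace Smith │1000         
25 │74.3 │Active  │Hank Jones  │1006         
                                             
                                             
                                             
                                             
                                             
                                             
                                             
                                             
                                             
                                             
                                             


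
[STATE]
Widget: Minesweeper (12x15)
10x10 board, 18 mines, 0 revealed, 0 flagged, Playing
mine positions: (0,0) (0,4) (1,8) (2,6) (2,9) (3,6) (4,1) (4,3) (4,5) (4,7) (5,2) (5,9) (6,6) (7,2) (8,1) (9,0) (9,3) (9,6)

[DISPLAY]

■■■■■■■■■■  
■■■■■■■■■■  
■■■■■■■■■■  
■■■■■■■■■■  
■■■■■■■■■■  
■■■■■■■■■■  
■■■■■■■■■■  
■■■■■■■■■■  
■■■■■■■■■■  
■■■■■■■■■■  
            
            
            
            
            


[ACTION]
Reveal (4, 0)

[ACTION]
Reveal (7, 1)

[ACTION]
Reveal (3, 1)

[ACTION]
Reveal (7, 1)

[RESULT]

■■■■■■■■■■  
■■■■■■■■■■  
■■■■■■■■■■  
■1■■■■■■■■  
1■■■■■■■■■  
■■■■■■■■■■  
■■■■■■■■■■  
■2■■■■■■■■  
■■■■■■■■■■  
■■■■■■■■■■  
            
            
            
            
            


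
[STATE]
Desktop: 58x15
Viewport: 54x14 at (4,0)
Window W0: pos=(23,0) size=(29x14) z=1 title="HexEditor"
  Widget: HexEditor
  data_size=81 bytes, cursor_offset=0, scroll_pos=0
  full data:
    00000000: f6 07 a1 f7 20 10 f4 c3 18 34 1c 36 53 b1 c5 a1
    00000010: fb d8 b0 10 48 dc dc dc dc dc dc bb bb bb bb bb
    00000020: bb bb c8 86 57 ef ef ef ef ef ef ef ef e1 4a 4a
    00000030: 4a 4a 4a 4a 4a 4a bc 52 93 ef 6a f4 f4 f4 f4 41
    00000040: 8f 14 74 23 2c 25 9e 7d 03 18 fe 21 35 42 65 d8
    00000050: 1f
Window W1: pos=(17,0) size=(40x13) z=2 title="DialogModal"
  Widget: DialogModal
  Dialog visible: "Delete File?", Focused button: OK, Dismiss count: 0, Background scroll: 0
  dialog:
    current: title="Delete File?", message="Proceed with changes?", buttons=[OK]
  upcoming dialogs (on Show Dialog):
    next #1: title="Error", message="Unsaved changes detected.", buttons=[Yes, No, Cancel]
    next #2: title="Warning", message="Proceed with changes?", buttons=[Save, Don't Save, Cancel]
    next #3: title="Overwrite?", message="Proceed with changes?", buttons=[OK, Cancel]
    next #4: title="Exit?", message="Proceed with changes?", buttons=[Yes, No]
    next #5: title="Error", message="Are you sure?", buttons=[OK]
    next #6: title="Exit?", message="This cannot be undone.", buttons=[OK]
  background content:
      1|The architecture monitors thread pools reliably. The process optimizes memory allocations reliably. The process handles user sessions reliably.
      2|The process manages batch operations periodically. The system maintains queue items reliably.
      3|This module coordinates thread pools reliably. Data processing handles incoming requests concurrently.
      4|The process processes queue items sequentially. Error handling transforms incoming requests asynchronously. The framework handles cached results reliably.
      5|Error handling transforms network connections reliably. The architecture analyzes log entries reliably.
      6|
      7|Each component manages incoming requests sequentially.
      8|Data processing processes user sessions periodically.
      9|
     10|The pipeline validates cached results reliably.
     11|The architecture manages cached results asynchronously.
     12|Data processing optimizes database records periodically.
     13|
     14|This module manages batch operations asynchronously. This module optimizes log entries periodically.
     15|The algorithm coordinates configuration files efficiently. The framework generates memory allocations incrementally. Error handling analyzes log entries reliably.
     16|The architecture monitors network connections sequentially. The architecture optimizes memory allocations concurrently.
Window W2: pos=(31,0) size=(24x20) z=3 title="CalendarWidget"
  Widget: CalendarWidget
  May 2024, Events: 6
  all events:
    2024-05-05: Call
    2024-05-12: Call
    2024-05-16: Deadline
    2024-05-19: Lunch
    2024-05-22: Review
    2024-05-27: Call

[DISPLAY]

             ┏━━━━━━━━━━━━━┏━━━━━━━━━━━━━━━━━━━━━━┓━┓ 
             ┃ DialogModal ┃ CalendarWidget       ┃ ┃ 
             ┠─────────────┠──────────────────────┨─┨ 
             ┃The architect┃       May 2024       ┃s┃ 
             ┃The process m┃Mo Tu We Th Fr Sa Su  ┃p┃ 
             ┃This m┌──────┃       1  2  3  4  5* ┃r┃ 
             ┃The pr│      ┃ 6  7  8  9 10 11 12* ┃u┃ 
             ┃Error │ Proce┃13 14 15 16* 17 18 19*┃n┃ 
             ┃      │      ┃20 21 22* 23 24 25 26 ┃ ┃ 
             ┃Each c└──────┃27* 28 29 30 31       ┃s┃ 
             ┃Data processi┃                      ┃n┃ 
             ┃             ┃                      ┃ ┃ 
             ┗━━━━━━━━━━━━━┃                      ┃━┛ 
                   ┗━━━━━━━┃                      ┃   


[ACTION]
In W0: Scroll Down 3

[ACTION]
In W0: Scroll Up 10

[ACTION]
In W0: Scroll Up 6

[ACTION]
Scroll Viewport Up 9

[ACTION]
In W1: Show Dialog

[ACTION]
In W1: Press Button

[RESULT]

             ┏━━━━━━━━━━━━━┏━━━━━━━━━━━━━━━━━━━━━━┓━┓ 
             ┃ DialogModal ┃ CalendarWidget       ┃ ┃ 
             ┠─────────────┠──────────────────────┨─┨ 
             ┃The architect┃       May 2024       ┃s┃ 
             ┃The process m┃Mo Tu We Th Fr Sa Su  ┃p┃ 
             ┃This module c┃       1  2  3  4  5* ┃r┃ 
             ┃The process p┃ 6  7  8  9 10 11 12* ┃u┃ 
             ┃Error handlin┃13 14 15 16* 17 18 19*┃n┃ 
             ┃             ┃20 21 22* 23 24 25 26 ┃ ┃ 
             ┃Each componen┃27* 28 29 30 31       ┃s┃ 
             ┃Data processi┃                      ┃n┃ 
             ┃             ┃                      ┃ ┃ 
             ┗━━━━━━━━━━━━━┃                      ┃━┛ 
                   ┗━━━━━━━┃                      ┃   


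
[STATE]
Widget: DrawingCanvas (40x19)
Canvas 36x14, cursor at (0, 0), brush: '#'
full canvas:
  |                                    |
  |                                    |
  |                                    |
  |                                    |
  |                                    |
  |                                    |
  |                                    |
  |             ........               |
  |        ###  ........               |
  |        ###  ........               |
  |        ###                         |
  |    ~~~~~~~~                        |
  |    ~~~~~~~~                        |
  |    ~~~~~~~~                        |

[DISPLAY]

+                                       
                                        
                                        
                                        
                                        
                                        
                                        
             ........                   
        ###  ........                   
        ###  ........                   
        ###                             
    ~~~~~~~~                            
    ~~~~~~~~                            
    ~~~~~~~~                            
                                        
                                        
                                        
                                        
                                        


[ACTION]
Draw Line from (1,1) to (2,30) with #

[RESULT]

+                                       
 ###############                        
                ###############         
                                        
                                        
                                        
                                        
             ........                   
        ###  ........                   
        ###  ........                   
        ###                             
    ~~~~~~~~                            
    ~~~~~~~~                            
    ~~~~~~~~                            
                                        
                                        
                                        
                                        
                                        


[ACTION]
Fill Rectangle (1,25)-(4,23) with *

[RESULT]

+                                       
 ###############       ***              
                #######***#####         
                       ***              
                       ***              
                                        
                                        
             ........                   
        ###  ........                   
        ###  ........                   
        ###                             
    ~~~~~~~~                            
    ~~~~~~~~                            
    ~~~~~~~~                            
                                        
                                        
                                        
                                        
                                        


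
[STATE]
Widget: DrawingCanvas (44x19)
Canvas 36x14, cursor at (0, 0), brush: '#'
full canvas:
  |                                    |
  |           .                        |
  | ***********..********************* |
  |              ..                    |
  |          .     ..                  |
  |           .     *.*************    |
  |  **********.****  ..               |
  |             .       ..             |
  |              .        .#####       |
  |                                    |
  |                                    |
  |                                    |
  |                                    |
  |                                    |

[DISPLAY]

+                                           
           .                                
 ***********..*********************         
              ..                            
          .     ..                          
           .     *.*************            
  **********.****  ..                       
             .       ..                     
              .        .#####               
                                            
                                            
                                            
                                            
                                            
                                            
                                            
                                            
                                            
                                            


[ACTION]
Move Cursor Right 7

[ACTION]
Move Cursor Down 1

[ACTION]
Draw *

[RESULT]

                                            
       *   .                                
 ***********..*********************         
              ..                            
          .     ..                          
           .     *.*************            
  **********.****  ..                       
             .       ..                     
              .        .#####               
                                            
                                            
                                            
                                            
                                            
                                            
                                            
                                            
                                            
                                            


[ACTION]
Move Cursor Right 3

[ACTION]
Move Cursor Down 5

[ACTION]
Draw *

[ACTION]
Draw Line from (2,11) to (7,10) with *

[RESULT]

                                            
       *   .                                
 ***********..*********************         
           *  ..                            
          .*    ..                          
          *.     *.*************            
  **********.****  ..                       
          *  .       ..                     
              .        .#####               
                                            
                                            
                                            
                                            
                                            
                                            
                                            
                                            
                                            
                                            


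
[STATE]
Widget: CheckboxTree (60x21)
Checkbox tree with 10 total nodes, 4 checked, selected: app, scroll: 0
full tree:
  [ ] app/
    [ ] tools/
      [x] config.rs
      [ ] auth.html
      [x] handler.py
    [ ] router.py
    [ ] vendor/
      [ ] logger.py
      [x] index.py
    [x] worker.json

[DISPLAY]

>[-] app/                                                   
   [-] tools/                                               
     [x] config.rs                                          
     [ ] auth.html                                          
     [x] handler.py                                         
   [ ] router.py                                            
   [-] vendor/                                              
     [ ] logger.py                                          
     [x] index.py                                           
   [x] worker.json                                          
                                                            
                                                            
                                                            
                                                            
                                                            
                                                            
                                                            
                                                            
                                                            
                                                            
                                                            


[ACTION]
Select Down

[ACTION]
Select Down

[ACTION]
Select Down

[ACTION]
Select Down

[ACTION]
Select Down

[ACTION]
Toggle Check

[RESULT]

 [-] app/                                                   
   [-] tools/                                               
     [x] config.rs                                          
     [ ] auth.html                                          
     [x] handler.py                                         
>  [x] router.py                                            
   [-] vendor/                                              
     [ ] logger.py                                          
     [x] index.py                                           
   [x] worker.json                                          
                                                            
                                                            
                                                            
                                                            
                                                            
                                                            
                                                            
                                                            
                                                            
                                                            
                                                            


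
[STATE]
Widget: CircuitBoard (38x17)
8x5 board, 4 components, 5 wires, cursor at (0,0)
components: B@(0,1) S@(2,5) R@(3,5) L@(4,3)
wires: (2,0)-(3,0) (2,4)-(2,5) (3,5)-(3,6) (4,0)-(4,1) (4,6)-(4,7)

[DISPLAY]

   0 1 2 3 4 5 6 7                    
0  [.]  B                             
                                      
1                                     
                                      
2   ·               · ─ S             
    │                                 
3   ·                   R ─ ·         
                                      
4   · ─ ·       L           · ─ ·     
Cursor: (0,0)                         
                                      
                                      
                                      
                                      
                                      
                                      


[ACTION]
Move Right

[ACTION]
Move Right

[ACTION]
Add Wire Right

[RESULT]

   0 1 2 3 4 5 6 7                    
0       B  [.]─ ·                     
                                      
1                                     
                                      
2   ·               · ─ S             
    │                                 
3   ·                   R ─ ·         
                                      
4   · ─ ·       L           · ─ ·     
Cursor: (0,2)                         
                                      
                                      
                                      
                                      
                                      
                                      


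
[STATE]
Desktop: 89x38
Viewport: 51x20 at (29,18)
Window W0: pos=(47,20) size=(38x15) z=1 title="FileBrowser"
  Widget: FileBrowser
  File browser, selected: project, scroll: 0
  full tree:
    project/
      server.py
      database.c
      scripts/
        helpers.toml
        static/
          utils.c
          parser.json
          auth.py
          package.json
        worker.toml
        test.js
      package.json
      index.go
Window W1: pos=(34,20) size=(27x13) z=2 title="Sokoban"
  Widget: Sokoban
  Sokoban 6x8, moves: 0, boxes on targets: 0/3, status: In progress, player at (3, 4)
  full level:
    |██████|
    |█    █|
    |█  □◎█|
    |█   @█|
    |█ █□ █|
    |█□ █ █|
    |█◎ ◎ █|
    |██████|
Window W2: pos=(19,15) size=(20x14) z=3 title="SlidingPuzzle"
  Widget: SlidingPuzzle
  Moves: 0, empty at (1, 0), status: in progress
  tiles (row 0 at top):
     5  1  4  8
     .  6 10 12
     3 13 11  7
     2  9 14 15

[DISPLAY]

─┬────┬──┃                                         
 │  4 │  ┃                                         
─┼────┼──┃━━━━━━━━━━━━━━━━━━━━━┓━━━━━━━━━━━━━━━━━━━
 │ 10 │ 1┃oban                 ┃                   
─┼────┼──┃─────────────────────┨───────────────────
 │ 11 │  ┃██                   ┃/                  
─┼────┼──┃ █                   ┃                   
 │ 14 │ 1┃◎█                   ┃c                  
─┴────┴──┃@█                   ┃ts/                
         ┃ █                   ┃son                
━━━━━━━━━┛ █                   ┃                   
     ┃█◎ ◎ █                   ┃                   
     ┃██████                   ┃                   
     ┃Moves: 0  0/3            ┃                   
     ┗━━━━━━━━━━━━━━━━━━━━━━━━━┛                   
                  ┃                                
                  ┗━━━━━━━━━━━━━━━━━━━━━━━━━━━━━━━━
                                                   
                                                   
                                                   


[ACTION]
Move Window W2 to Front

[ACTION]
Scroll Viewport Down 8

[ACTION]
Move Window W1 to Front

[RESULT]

─┬────┬──┃                                         
 │  4 │  ┃                                         
─┼───┏━━━━━━━━━━━━━━━━━━━━━━━━━┓━━━━━━━━━━━━━━━━━━━
 │ 10┃ Sokoban                 ┃                   
─┼───┠─────────────────────────┨───────────────────
 │ 11┃██████                   ┃/                  
─┼───┃█    █                   ┃                   
 │ 14┃█  □◎█                   ┃c                  
─┴───┃█   @█                   ┃ts/                
     ┃█ █□ █                   ┃son                
━━━━━┃█□ █ █                   ┃                   
     ┃█◎ ◎ █                   ┃                   
     ┃██████                   ┃                   
     ┃Moves: 0  0/3            ┃                   
     ┗━━━━━━━━━━━━━━━━━━━━━━━━━┛                   
                  ┃                                
                  ┗━━━━━━━━━━━━━━━━━━━━━━━━━━━━━━━━
                                                   
                                                   
                                                   


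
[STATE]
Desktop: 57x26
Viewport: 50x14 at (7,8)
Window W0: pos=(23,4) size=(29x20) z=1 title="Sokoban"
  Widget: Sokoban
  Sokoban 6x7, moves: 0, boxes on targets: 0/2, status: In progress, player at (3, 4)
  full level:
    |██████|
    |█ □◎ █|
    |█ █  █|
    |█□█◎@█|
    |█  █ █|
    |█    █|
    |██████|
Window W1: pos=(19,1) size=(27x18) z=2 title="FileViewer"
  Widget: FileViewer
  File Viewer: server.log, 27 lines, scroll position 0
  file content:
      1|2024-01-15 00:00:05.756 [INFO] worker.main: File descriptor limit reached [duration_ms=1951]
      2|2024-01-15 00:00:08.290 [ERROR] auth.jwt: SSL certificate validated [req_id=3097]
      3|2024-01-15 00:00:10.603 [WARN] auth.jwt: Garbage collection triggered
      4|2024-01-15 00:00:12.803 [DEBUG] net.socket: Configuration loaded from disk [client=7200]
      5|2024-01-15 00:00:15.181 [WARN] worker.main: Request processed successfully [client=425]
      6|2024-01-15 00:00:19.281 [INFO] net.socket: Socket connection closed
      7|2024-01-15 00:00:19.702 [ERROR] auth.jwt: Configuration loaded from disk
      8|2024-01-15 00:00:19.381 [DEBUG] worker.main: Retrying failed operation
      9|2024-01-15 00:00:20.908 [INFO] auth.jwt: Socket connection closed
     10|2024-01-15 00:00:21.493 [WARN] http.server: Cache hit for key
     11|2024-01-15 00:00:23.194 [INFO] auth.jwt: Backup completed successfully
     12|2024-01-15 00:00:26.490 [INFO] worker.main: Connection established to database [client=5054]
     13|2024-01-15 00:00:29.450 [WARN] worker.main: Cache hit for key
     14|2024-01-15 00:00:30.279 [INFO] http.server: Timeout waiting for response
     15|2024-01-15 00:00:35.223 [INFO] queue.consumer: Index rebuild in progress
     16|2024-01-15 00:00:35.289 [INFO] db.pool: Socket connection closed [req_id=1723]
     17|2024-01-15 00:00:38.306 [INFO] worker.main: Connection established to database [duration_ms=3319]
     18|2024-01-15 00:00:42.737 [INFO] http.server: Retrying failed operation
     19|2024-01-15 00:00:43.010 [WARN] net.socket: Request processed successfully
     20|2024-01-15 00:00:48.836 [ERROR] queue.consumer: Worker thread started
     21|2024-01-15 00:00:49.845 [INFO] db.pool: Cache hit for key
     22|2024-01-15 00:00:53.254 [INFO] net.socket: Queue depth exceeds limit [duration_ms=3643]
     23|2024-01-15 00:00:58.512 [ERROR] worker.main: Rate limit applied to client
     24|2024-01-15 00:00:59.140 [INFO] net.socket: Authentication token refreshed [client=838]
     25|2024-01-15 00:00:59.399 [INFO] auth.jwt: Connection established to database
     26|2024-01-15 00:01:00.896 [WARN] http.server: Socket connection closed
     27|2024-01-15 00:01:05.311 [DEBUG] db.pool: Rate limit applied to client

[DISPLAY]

            ┃2024-01-15 00:00:15.181 ░┃     ┃     
            ┃2024-01-15 00:00:19.281 ░┃     ┃     
            ┃2024-01-15 00:00:19.702 ░┃     ┃     
            ┃2024-01-15 00:00:19.381 ░┃     ┃     
            ┃2024-01-15 00:00:20.908 ░┃     ┃     
            ┃2024-01-15 00:00:21.493 ░┃     ┃     
            ┃2024-01-15 00:00:23.194 ░┃     ┃     
            ┃2024-01-15 00:00:26.490 ░┃     ┃     
            ┃2024-01-15 00:00:29.450 ░┃     ┃     
            ┃2024-01-15 00:00:30.279 ▼┃     ┃     
            ┗━━━━━━━━━━━━━━━━━━━━━━━━━┛     ┃     
                ┃                           ┃     
                ┃                           ┃     
                ┃                           ┃     


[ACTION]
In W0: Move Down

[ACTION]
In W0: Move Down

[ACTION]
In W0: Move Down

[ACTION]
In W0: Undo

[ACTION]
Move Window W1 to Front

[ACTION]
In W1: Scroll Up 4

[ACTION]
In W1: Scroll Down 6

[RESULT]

            ┃2024-01-15 00:00:23.194 ░┃     ┃     
            ┃2024-01-15 00:00:26.490 ░┃     ┃     
            ┃2024-01-15 00:00:29.450 █┃     ┃     
            ┃2024-01-15 00:00:30.279 ░┃     ┃     
            ┃2024-01-15 00:00:35.223 ░┃     ┃     
            ┃2024-01-15 00:00:35.289 ░┃     ┃     
            ┃2024-01-15 00:00:38.306 ░┃     ┃     
            ┃2024-01-15 00:00:42.737 ░┃     ┃     
            ┃2024-01-15 00:00:43.010 ░┃     ┃     
            ┃2024-01-15 00:00:48.836 ▼┃     ┃     
            ┗━━━━━━━━━━━━━━━━━━━━━━━━━┛     ┃     
                ┃                           ┃     
                ┃                           ┃     
                ┃                           ┃     


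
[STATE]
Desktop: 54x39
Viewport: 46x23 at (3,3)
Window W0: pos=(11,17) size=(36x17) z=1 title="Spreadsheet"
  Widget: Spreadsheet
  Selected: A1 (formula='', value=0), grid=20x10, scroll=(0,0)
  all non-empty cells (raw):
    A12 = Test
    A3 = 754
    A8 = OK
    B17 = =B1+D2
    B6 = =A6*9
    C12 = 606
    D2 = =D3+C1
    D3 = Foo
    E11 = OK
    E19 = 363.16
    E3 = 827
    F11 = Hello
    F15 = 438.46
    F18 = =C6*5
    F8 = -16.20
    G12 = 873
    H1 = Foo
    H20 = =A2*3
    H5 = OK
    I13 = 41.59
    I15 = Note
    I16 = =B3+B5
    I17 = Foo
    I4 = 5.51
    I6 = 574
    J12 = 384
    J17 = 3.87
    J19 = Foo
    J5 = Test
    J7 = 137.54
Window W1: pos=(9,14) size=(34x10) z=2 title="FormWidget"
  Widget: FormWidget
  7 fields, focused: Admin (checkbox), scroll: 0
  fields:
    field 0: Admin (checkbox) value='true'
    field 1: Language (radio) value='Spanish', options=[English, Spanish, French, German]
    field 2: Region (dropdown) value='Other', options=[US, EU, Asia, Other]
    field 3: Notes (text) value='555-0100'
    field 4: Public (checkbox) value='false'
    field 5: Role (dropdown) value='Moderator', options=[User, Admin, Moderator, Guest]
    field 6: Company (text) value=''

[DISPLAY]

                                              
                                              
                                              
                                              
                                              
                                              
                                              
                                              
                                              
                                              
                                              
      ┏━━━━━━━━━━━━━━━━━━━━━━━━━━━━━━━━┓      
      ┃ FormWidget                     ┃      
      ┠────────────────────────────────┨      
      ┃> Admin:      [x]               ┃━━━┓  
      ┃  Language:   ( ) English  (●) S┃   ┃  
      ┃  Region:     [Other          ▼]┃───┨  
      ┃  Notes:      [555-0100        ]┃   ┃  
      ┃  Public:     [ ]               ┃D  ┃  
      ┃  Role:       [Moderator      ▼]┃---┃  
      ┗━━━━━━━━━━━━━━━━━━━━━━━━━━━━━━━━┛   ┃  
        ┃  2        0       0       0#ERR! ┃  
        ┃  3      754       0       0Foo   ┃  


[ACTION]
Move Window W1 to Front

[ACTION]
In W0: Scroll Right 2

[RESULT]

                                              
                                              
                                              
                                              
                                              
                                              
                                              
                                              
                                              
                                              
                                              
      ┏━━━━━━━━━━━━━━━━━━━━━━━━━━━━━━━━┓      
      ┃ FormWidget                     ┃      
      ┠────────────────────────────────┨      
      ┃> Admin:      [x]               ┃━━━┓  
      ┃  Language:   ( ) English  (●) S┃   ┃  
      ┃  Region:     [Other          ▼]┃───┨  
      ┃  Notes:      [555-0100        ]┃   ┃  
      ┃  Public:     [ ]               ┃F  ┃  
      ┃  Role:       [Moderator      ▼]┃---┃  
      ┗━━━━━━━━━━━━━━━━━━━━━━━━━━━━━━━━┛   ┃  
        ┃  2        0#ERR!          0      ┃  
        ┃  3        0Foo          827      ┃  


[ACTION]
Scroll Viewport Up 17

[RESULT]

                                              
                                              
                                              
                                              
                                              
                                              
                                              
                                              
                                              
                                              
                                              
                                              
                                              
                                              
      ┏━━━━━━━━━━━━━━━━━━━━━━━━━━━━━━━━┓      
      ┃ FormWidget                     ┃      
      ┠────────────────────────────────┨      
      ┃> Admin:      [x]               ┃━━━┓  
      ┃  Language:   ( ) English  (●) S┃   ┃  
      ┃  Region:     [Other          ▼]┃───┨  
      ┃  Notes:      [555-0100        ]┃   ┃  
      ┃  Public:     [ ]               ┃F  ┃  
      ┃  Role:       [Moderator      ▼]┃---┃  


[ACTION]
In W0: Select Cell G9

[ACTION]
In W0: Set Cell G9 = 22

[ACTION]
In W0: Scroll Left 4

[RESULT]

                                              
                                              
                                              
                                              
                                              
                                              
                                              
                                              
                                              
                                              
                                              
                                              
                                              
                                              
      ┏━━━━━━━━━━━━━━━━━━━━━━━━━━━━━━━━┓      
      ┃ FormWidget                     ┃      
      ┠────────────────────────────────┨      
      ┃> Admin:      [x]               ┃━━━┓  
      ┃  Language:   ( ) English  (●) S┃   ┃  
      ┃  Region:     [Other          ▼]┃───┨  
      ┃  Notes:      [555-0100        ]┃   ┃  
      ┃  Public:     [ ]               ┃D  ┃  
      ┃  Role:       [Moderator      ▼]┃---┃  


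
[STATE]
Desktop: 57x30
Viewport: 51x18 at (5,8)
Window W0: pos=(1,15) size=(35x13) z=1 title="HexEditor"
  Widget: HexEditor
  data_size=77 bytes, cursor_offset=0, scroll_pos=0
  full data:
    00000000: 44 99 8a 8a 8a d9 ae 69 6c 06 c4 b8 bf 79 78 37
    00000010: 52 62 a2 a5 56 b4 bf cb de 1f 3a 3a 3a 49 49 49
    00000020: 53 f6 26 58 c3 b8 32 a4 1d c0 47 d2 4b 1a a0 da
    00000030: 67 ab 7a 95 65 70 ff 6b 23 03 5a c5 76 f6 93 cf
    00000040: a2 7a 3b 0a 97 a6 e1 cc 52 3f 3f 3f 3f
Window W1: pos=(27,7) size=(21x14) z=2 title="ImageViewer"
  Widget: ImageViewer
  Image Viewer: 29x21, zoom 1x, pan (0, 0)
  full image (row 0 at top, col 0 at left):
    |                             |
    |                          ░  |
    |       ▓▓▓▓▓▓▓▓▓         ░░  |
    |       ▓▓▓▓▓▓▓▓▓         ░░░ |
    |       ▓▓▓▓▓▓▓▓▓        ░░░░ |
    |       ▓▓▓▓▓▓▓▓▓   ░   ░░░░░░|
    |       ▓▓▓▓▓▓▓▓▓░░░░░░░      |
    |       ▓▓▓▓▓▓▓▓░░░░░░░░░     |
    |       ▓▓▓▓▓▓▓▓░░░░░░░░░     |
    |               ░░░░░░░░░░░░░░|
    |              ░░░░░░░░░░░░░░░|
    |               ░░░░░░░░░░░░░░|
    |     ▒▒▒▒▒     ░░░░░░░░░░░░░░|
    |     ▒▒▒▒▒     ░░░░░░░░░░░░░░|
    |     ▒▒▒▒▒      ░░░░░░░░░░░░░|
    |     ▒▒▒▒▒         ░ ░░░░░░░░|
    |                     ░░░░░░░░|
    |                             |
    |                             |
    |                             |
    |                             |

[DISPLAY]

                      ┃ ImageViewer       ┃        
                      ┠───────────────────┨        
                      ┃                   ┃        
                      ┃                   ┃        
                      ┃       ▓▓▓▓▓▓▓▓▓   ┃        
                      ┃       ▓▓▓▓▓▓▓▓▓   ┃        
                      ┃       ▓▓▓▓▓▓▓▓▓   ┃        
━━━━━━━━━━━━━━━━━━━━━━┃       ▓▓▓▓▓▓▓▓▓   ┃        
xEditor               ┃       ▓▓▓▓▓▓▓▓▓░░░┃        
──────────────────────┃       ▓▓▓▓▓▓▓▓░░░░┃        
00000  44 99 8a 8a 8a ┃       ▓▓▓▓▓▓▓▓░░░░┃        
00010  52 62 a2 a5 56 ┃               ░░░░┃        
00020  53 f6 26 58 c3 ┗━━━━━━━━━━━━━━━━━━━┛        
00030  67 ab 7a 95 65 70 ff 6b┃                    
00040  a2 7a 3b 0a 97 a6 e1 cc┃                    
                              ┃                    
                              ┃                    
                              ┃                    


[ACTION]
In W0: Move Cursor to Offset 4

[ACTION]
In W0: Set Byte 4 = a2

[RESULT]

                      ┃ ImageViewer       ┃        
                      ┠───────────────────┨        
                      ┃                   ┃        
                      ┃                   ┃        
                      ┃       ▓▓▓▓▓▓▓▓▓   ┃        
                      ┃       ▓▓▓▓▓▓▓▓▓   ┃        
                      ┃       ▓▓▓▓▓▓▓▓▓   ┃        
━━━━━━━━━━━━━━━━━━━━━━┃       ▓▓▓▓▓▓▓▓▓   ┃        
xEditor               ┃       ▓▓▓▓▓▓▓▓▓░░░┃        
──────────────────────┃       ▓▓▓▓▓▓▓▓░░░░┃        
00000  44 99 8a 8a A2 ┃       ▓▓▓▓▓▓▓▓░░░░┃        
00010  52 62 a2 a5 56 ┃               ░░░░┃        
00020  53 f6 26 58 c3 ┗━━━━━━━━━━━━━━━━━━━┛        
00030  67 ab 7a 95 65 70 ff 6b┃                    
00040  a2 7a 3b 0a 97 a6 e1 cc┃                    
                              ┃                    
                              ┃                    
                              ┃                    


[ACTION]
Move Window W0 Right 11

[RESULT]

                      ┃ ImageViewer       ┃        
                      ┠───────────────────┨        
                      ┃                   ┃        
                      ┃                   ┃        
                      ┃       ▓▓▓▓▓▓▓▓▓   ┃        
                      ┃       ▓▓▓▓▓▓▓▓▓   ┃        
                      ┃       ▓▓▓▓▓▓▓▓▓   ┃        
       ┏━━━━━━━━━━━━━━┃       ▓▓▓▓▓▓▓▓▓   ┃        
       ┃ HexEditor    ┃       ▓▓▓▓▓▓▓▓▓░░░┃        
       ┠──────────────┃       ▓▓▓▓▓▓▓▓░░░░┃        
       ┃00000000  44 9┃       ▓▓▓▓▓▓▓▓░░░░┃        
       ┃00000010  52 6┃               ░░░░┃        
       ┃00000020  53 f┗━━━━━━━━━━━━━━━━━━━┛        
       ┃00000030  67 ab 7a 95 65 70 ff 6b┃         
       ┃00000040  a2 7a 3b 0a 97 a6 e1 cc┃         
       ┃                                 ┃         
       ┃                                 ┃         
       ┃                                 ┃         
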